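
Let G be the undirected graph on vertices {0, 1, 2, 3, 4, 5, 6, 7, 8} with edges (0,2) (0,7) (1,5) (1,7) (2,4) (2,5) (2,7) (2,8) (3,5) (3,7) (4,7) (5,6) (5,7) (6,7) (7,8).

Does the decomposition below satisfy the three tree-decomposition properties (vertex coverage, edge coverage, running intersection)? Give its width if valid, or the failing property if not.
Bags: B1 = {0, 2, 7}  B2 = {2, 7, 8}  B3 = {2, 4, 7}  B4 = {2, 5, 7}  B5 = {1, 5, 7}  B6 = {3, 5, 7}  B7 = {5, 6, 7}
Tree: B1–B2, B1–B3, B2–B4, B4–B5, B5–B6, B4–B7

Yes; width 2.

Vertex coverage: the bags together contain {0, 1, 2, 3, 4, 5, 6, 7, 8}, the full vertex set. Edge coverage: each edge of G has both endpoints in at least one bag. Running intersection: for every vertex, the bags containing it form a connected subtree. All three properties hold, so this is a valid tree decomposition of width max|bag| − 1 = 2, and hence tw(G) ≤ 2.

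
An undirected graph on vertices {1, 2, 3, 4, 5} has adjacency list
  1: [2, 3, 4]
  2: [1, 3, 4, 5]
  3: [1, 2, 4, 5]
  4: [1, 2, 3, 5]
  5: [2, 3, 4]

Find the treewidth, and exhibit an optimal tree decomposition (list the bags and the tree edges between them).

The largest bag has 4 vertices, giving width 3; this decomposition certifies tw(G) ≤ 3. For the lower bound, the 4 vertices {1, 2, 3, 4} are pairwise adjacent, and any tree decomposition puts a clique entirely inside one bag — forcing width ≥ 3. The upper and lower bounds meet at 3, so that is the treewidth.

Treewidth 3.
Bags: B1 = {2, 3, 4, 5}  B2 = {1, 2, 3, 4}
Tree: B1–B2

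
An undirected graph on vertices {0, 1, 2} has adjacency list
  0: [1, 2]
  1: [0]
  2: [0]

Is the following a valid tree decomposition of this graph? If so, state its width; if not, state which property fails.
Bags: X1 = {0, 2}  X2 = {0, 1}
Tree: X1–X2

Yes; width 1.

Checking the three conditions: (i) the bags cover all of {0, 1, 2}; (ii) for each edge, some bag contains both endpoints; (iii) the bags containing any fixed vertex form a subtree. All hold, so the decomposition is valid with width 2 − 1 = 1.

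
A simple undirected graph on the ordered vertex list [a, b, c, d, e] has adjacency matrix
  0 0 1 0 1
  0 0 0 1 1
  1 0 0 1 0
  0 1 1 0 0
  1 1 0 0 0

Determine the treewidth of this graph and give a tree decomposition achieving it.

Each bag holds 3 vertices, so the decomposition has width 2, which upper-bounds the treewidth. For the lower bound, G contains the cycle d–c–a–e–b–d, so G is not a forest; only forests have treewidth ≤ 1, hence tw(G) ≥ 2. Therefore the treewidth is 2.

Treewidth 2.
Bags: B1 = {a, c, d}  B2 = {a, d, e}  B3 = {b, d, e}
Tree: B1–B2, B2–B3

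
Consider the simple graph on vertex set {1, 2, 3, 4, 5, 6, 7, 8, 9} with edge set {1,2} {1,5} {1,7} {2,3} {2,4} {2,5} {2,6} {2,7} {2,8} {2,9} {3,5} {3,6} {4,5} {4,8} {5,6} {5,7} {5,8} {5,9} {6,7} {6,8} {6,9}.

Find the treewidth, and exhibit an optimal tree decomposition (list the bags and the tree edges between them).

Every bag has size at most 4, so the width is 4 − 1 = 3 and tw(G) ≤ 3. On the other hand G contains the 4-clique {1, 2, 5, 7}. A clique must lie in a single bag of any decomposition, so no decomposition can have width below 3. Combining the bounds, tw(G) = 3.

Treewidth 3.
One optimal decomposition is:
Bags: B1 = {2, 3, 5, 6}  B2 = {2, 5, 6, 7}  B3 = {1, 2, 5, 7}  B4 = {2, 5, 6, 9}  B5 = {2, 5, 6, 8}  B6 = {2, 4, 5, 8}
Tree: B1–B2, B2–B3, B1–B4, B4–B5, B5–B6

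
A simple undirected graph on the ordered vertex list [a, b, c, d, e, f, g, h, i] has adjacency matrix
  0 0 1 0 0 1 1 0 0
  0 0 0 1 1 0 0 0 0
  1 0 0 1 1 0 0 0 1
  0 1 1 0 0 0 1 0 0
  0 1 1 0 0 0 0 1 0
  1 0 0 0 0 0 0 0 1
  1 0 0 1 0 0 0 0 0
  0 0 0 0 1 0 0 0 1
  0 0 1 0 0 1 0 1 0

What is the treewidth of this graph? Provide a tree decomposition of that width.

Treewidth 3.
One optimal decomposition is:
Bags: B1 = {a, f, g, i}  B2 = {a, c, g, i}  B3 = {c, d, g, i}  B4 = {c, d, h, i}  B5 = {c, d, e, h}  B6 = {b, d, e, h}
Tree: B1–B2, B2–B3, B3–B4, B4–B5, B5–B6

The largest bag has 4 vertices, giving width 3; this decomposition certifies tw(G) ≤ 3. For the lower bound: the 4 vertex sets {a,f,g}, {i}, {c}, {b,d,e,h} are disjoint, each induces a connected subgraph, and every pair is joined by at least one edge of G. Contracting each set to a single vertex therefore yields K_{4} as a minor, and since treewidth is minor-monotone, tw(G) ≥ tw(K_{4}) = 3. Therefore the treewidth is 3.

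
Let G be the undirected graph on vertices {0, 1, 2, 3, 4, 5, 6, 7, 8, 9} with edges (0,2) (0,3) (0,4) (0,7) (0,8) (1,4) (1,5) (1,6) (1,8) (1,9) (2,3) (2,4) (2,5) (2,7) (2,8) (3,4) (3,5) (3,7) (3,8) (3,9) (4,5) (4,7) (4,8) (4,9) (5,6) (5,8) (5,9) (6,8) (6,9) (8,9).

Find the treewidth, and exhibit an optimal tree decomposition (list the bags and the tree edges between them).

Treewidth 4.
One such decomposition:
Bags: B1 = {1, 4, 5, 8, 9}  B2 = {3, 4, 5, 8, 9}  B3 = {2, 3, 4, 5, 8}  B4 = {0, 2, 3, 4, 8}  B5 = {0, 2, 3, 4, 7}  B6 = {1, 5, 6, 8, 9}
Tree: B1–B2, B2–B3, B3–B4, B4–B5, B1–B6

Every bag has size at most 5, so the width is 5 − 1 = 4 and tw(G) ≤ 4. On the other hand G contains the 5-clique {1, 4, 5, 8, 9}. A clique must lie in a single bag of any decomposition, so no decomposition can have width below 4. Therefore the treewidth is 4.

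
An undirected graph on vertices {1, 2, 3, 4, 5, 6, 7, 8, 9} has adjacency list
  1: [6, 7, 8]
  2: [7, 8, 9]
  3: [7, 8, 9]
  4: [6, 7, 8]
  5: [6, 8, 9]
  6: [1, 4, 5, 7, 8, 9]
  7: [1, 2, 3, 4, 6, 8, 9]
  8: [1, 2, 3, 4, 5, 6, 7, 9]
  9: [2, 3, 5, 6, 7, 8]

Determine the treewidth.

A width-3 tree decomposition is:
Bags: B1 = {3, 7, 8, 9}  B2 = {2, 7, 8, 9}  B3 = {6, 7, 8, 9}  B4 = {1, 6, 7, 8}  B5 = {4, 6, 7, 8}  B6 = {5, 6, 8, 9}
Tree: B1–B2, B2–B3, B3–B4, B3–B5, B3–B6
The largest bag has 4 vertices, giving width 3; this decomposition certifies tw(G) ≤ 3. For the lower bound, the 4 vertices {5, 6, 8, 9} are pairwise adjacent, and any tree decomposition puts a clique entirely inside one bag — forcing width ≥ 3. Hence tw(G) = 3 exactly.

3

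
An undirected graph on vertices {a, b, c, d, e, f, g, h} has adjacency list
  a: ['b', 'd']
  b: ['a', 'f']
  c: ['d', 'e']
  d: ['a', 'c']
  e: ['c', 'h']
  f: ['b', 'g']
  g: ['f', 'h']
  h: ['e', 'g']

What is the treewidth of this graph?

2

A width-2 tree decomposition is:
Bags: B1 = {f, g, h}  B2 = {b, f, h}  B3 = {a, b, h}  B4 = {a, d, h}  B5 = {c, d, h}  B6 = {c, e, h}
Tree: B1–B2, B2–B3, B3–B4, B4–B5, B5–B6
The largest bag has 3 vertices, giving width 2; this decomposition certifies tw(G) ≤ 2. For the lower bound, G contains the cycle h–g–f–b–a–d–c–e–h, so G is not a forest; only forests have treewidth ≤ 1, hence tw(G) ≥ 2. Combining the bounds, tw(G) = 2.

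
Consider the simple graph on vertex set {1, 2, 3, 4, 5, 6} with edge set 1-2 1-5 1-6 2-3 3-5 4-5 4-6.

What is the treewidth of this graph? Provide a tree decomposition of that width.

Treewidth 2.
Bags: B1 = {1, 2, 3}  B2 = {1, 3, 5}  B3 = {1, 5, 6}  B4 = {4, 5, 6}
Tree: B1–B2, B2–B3, B3–B4

Each bag holds 3 vertices, so the decomposition has width 2, which upper-bounds the treewidth. For the lower bound, G contains the cycle 2–3–5–1–2, so G is not a forest; only forests have treewidth ≤ 1, hence tw(G) ≥ 2. Therefore the treewidth is 2.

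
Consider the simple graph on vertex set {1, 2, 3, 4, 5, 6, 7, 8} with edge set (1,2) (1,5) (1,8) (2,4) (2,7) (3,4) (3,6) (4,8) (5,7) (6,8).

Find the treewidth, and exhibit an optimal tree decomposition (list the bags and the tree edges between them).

The largest bag has 3 vertices, giving width 2; this decomposition certifies tw(G) ≤ 2. The edges 6–3–4–8–6 form a cycle, so G is not a tree and its treewidth is at least 2. Hence tw(G) = 2 exactly.

Treewidth 2.
Bags: B1 = {3, 6, 8}  B2 = {3, 4, 8}  B3 = {1, 4, 8}  B4 = {1, 2, 4}  B5 = {1, 2, 5}  B6 = {2, 5, 7}
Tree: B1–B2, B2–B3, B3–B4, B4–B5, B5–B6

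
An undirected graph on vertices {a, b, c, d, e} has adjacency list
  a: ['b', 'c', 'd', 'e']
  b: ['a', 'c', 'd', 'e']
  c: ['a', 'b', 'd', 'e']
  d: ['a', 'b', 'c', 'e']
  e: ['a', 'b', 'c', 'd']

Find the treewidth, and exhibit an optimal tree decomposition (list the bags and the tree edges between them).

Treewidth 4.
One such decomposition:
Bags: B1 = {a, b, c, d, e}
Tree: (single bag)

A single bag containing all 5 vertices is trivially a valid decomposition of width 4. For the lower bound, the 5 vertices {a, b, c, d, e} are pairwise adjacent, and any tree decomposition puts a clique entirely inside one bag — forcing width ≥ 4. Hence tw(G) = 4 exactly.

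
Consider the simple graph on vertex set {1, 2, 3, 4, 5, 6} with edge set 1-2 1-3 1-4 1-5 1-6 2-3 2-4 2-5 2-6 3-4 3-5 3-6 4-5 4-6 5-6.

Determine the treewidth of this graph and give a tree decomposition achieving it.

With just one bag of size 6, the width is 6 − 1 = 5, so tw(G) ≤ 5. On the other hand G contains the 6-clique {1, 2, 3, 4, 5, 6}. A clique must lie in a single bag of any decomposition, so no decomposition can have width below 5. Combining the bounds, tw(G) = 5.

Treewidth 5.
One such decomposition:
Bags: B1 = {1, 2, 3, 4, 5, 6}
Tree: (single bag)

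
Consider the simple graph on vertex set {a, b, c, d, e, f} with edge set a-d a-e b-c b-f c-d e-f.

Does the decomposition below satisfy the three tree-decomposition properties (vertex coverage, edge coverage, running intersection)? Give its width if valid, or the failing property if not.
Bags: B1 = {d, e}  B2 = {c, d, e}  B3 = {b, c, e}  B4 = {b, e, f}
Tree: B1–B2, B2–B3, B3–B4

No — vertex a appears in no bag.

A tree decomposition must satisfy three properties: every vertex lies in some bag; for every edge, both endpoints lie together in some bag; and for every vertex, the bags containing it form a connected subtree. Here vertex a appears in no bag, so the decomposition is invalid.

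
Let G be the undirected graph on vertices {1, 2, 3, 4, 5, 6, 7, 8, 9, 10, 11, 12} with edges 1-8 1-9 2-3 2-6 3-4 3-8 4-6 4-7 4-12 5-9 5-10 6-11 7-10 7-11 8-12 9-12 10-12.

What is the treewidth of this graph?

A width-3 tree decomposition is:
Bags: B1 = {1, 5, 9, 10}  B2 = {1, 9, 10, 12}  B3 = {1, 8, 10, 12}  B4 = {7, 8, 10, 12}  B5 = {4, 7, 8, 12}  B6 = {3, 4, 7, 8}  B7 = {3, 4, 7, 11}  B8 = {3, 4, 6, 11}  B9 = {2, 3, 6, 11}
Tree: B1–B2, B2–B3, B3–B4, B4–B5, B5–B6, B6–B7, B7–B8, B8–B9
Each bag holds 4 vertices, so the decomposition has width 3, which upper-bounds the treewidth. For the lower bound: the 4 vertex sets {1,5,9}, {10}, {12}, {3,4,7,8} are disjoint, each induces a connected subgraph, and every pair is joined by at least one edge of G. Contracting each set to a single vertex therefore yields K_{4} as a minor, and since treewidth is minor-monotone, tw(G) ≥ tw(K_{4}) = 3. Combining the bounds, tw(G) = 3.

3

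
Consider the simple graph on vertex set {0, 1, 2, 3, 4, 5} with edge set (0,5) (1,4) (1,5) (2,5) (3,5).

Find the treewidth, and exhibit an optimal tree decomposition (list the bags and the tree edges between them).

Treewidth 1.
Bags: B1 = {1, 5}  B2 = {3, 5}  B3 = {1, 4}  B4 = {2, 5}  B5 = {0, 5}
Tree: B1–B2, B1–B3, B2–B4, B4–B5

The largest bag has 2 vertices, giving width 1; this decomposition certifies tw(G) ≤ 1. G has an edge, so its treewidth is at least 1. The upper and lower bounds meet at 1, so that is the treewidth.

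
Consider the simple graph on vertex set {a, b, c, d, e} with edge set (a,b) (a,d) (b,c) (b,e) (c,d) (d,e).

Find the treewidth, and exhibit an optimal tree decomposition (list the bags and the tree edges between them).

Each bag holds 3 vertices, so the decomposition has width 2, which upper-bounds the treewidth. Since e–b–c–d–e is a cycle in G, G is not acyclic. Forests are exactly the graphs of treewidth ≤ 1, so tw(G) ≥ 2. Combining the bounds, tw(G) = 2.

Treewidth 2.
One optimal decomposition is:
Bags: B1 = {b, d, e}  B2 = {b, c, d}  B3 = {a, b, d}
Tree: B1–B2, B2–B3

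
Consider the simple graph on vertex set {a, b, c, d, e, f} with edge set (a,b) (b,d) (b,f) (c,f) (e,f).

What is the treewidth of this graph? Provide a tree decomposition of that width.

Treewidth 1.
One optimal decomposition is:
Bags: B1 = {e, f}  B2 = {c, f}  B3 = {b, f}  B4 = {b, d}  B5 = {a, b}
Tree: B1–B2, B2–B3, B3–B4, B3–B5

Each bag holds 2 vertices, so the decomposition has width 1, which upper-bounds the treewidth. Any graph with an edge has treewidth ≥ 1, and G has the edge f–e. Combining the bounds, tw(G) = 1.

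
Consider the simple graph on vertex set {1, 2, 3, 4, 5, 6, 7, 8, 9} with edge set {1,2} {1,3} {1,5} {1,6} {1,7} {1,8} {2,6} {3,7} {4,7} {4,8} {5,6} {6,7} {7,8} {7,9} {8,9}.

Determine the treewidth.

2

A width-2 tree decomposition is:
Bags: B1 = {1, 6, 7}  B2 = {1, 7, 8}  B3 = {4, 7, 8}  B4 = {1, 2, 6}  B5 = {1, 5, 6}  B6 = {7, 8, 9}  B7 = {1, 3, 7}
Tree: B1–B2, B2–B3, B1–B4, B4–B5, B2–B6, B2–B7
Every bag has size at most 3, so the width is 3 − 1 = 2 and tw(G) ≤ 2. Conversely, {1, 7, 8} is a clique of size 3, and the vertices of any clique must share a bag in every tree decomposition; so some bag has ≥ 3 vertices and tw(G) ≥ 2. The upper and lower bounds meet at 2, so that is the treewidth.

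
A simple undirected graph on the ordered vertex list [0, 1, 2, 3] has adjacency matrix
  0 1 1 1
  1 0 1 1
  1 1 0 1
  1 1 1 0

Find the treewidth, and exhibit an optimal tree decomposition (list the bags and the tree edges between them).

Treewidth 3.
Bags: B1 = {0, 1, 2, 3}
Tree: (single bag)

With just one bag of size 4, the width is 4 − 1 = 3, so tw(G) ≤ 3. Conversely, {0, 1, 2, 3} is a clique of size 4, and the vertices of any clique must share a bag in every tree decomposition; so some bag has ≥ 4 vertices and tw(G) ≥ 3. Therefore the treewidth is 3.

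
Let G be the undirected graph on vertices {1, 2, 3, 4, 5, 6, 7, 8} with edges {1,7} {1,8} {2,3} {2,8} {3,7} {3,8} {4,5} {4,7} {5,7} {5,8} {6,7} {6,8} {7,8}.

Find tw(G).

A width-2 tree decomposition is:
Bags: B1 = {5, 7, 8}  B2 = {6, 7, 8}  B3 = {1, 7, 8}  B4 = {3, 7, 8}  B5 = {2, 3, 8}  B6 = {4, 5, 7}
Tree: B1–B2, B1–B3, B1–B4, B4–B5, B1–B6
Every bag has size at most 3, so the width is 3 − 1 = 2 and tw(G) ≤ 2. For the lower bound, the 3 vertices {2, 3, 8} are pairwise adjacent, and any tree decomposition puts a clique entirely inside one bag — forcing width ≥ 2. Hence tw(G) = 2 exactly.

2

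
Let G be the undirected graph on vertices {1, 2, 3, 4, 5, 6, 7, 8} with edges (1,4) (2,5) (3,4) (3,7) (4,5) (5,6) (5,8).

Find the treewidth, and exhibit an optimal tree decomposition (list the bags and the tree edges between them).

Each bag holds 2 vertices, so the decomposition has width 1, which upper-bounds the treewidth. Since G has at least one edge (e.g. 4–5), it is not an edgeless graph, so tw(G) ≥ 1. Hence tw(G) = 1 exactly.

Treewidth 1.
Bags: B1 = {4, 5}  B2 = {1, 4}  B3 = {3, 4}  B4 = {2, 5}  B5 = {5, 8}  B6 = {5, 6}  B7 = {3, 7}
Tree: B1–B2, B2–B3, B1–B4, B4–B5, B1–B6, B3–B7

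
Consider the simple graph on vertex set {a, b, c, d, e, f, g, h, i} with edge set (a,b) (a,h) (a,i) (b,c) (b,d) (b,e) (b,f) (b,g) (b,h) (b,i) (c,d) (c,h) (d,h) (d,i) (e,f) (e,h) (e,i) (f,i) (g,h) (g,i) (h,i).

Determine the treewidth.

A width-3 tree decomposition is:
Bags: B1 = {b, e, h, i}  B2 = {b, g, h, i}  B3 = {b, e, f, i}  B4 = {b, d, h, i}  B5 = {a, b, h, i}  B6 = {b, c, d, h}
Tree: B1–B2, B1–B3, B1–B4, B4–B5, B4–B6
The largest bag has 4 vertices, giving width 3; this decomposition certifies tw(G) ≤ 3. On the other hand G contains the 4-clique {b, c, d, h}. A clique must lie in a single bag of any decomposition, so no decomposition can have width below 3. Therefore the treewidth is 3.

3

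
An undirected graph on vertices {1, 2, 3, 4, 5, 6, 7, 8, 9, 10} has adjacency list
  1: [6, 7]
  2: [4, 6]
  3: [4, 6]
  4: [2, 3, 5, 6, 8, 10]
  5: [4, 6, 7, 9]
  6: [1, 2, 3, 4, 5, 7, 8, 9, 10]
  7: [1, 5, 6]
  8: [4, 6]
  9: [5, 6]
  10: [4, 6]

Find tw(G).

A width-2 tree decomposition is:
Bags: B1 = {3, 4, 6}  B2 = {4, 5, 6}  B3 = {5, 6, 7}  B4 = {2, 4, 6}  B5 = {1, 6, 7}  B6 = {4, 6, 8}  B7 = {4, 6, 10}  B8 = {5, 6, 9}
Tree: B1–B2, B2–B3, B2–B4, B3–B5, B2–B6, B6–B7, B2–B8
The largest bag has 3 vertices, giving width 2; this decomposition certifies tw(G) ≤ 2. For the lower bound, the 3 vertices {1, 6, 7} are pairwise adjacent, and any tree decomposition puts a clique entirely inside one bag — forcing width ≥ 2. Therefore the treewidth is 2.

2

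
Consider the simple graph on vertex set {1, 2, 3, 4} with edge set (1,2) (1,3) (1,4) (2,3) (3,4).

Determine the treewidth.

A width-2 tree decomposition is:
Bags: B1 = {1, 2, 3}  B2 = {1, 3, 4}
Tree: B1–B2
The largest bag has 3 vertices, giving width 2; this decomposition certifies tw(G) ≤ 2. Conversely, {1, 2, 3} is a clique of size 3, and the vertices of any clique must share a bag in every tree decomposition; so some bag has ≥ 3 vertices and tw(G) ≥ 2. The upper and lower bounds meet at 2, so that is the treewidth.

2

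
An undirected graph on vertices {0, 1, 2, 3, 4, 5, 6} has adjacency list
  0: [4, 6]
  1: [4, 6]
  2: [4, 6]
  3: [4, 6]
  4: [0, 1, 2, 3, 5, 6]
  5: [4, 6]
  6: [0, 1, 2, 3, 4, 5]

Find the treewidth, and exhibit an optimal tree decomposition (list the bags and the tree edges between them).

Each bag holds 3 vertices, so the decomposition has width 2, which upper-bounds the treewidth. On the other hand G contains the 3-clique {0, 4, 6}. A clique must lie in a single bag of any decomposition, so no decomposition can have width below 2. Therefore the treewidth is 2.

Treewidth 2.
One optimal decomposition is:
Bags: B1 = {1, 4, 6}  B2 = {4, 5, 6}  B3 = {3, 4, 6}  B4 = {0, 4, 6}  B5 = {2, 4, 6}
Tree: B1–B2, B2–B3, B1–B4, B3–B5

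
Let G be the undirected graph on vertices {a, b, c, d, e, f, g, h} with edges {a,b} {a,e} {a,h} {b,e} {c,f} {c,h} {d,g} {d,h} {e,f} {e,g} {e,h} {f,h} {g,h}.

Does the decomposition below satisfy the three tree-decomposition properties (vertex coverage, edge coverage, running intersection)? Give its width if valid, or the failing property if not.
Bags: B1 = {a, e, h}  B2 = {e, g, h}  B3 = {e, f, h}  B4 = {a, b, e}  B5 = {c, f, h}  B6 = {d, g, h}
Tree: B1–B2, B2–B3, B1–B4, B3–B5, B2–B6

Vertex coverage: the bags together contain {a, b, c, d, e, f, g, h}, the full vertex set. Edge coverage: each edge of G has both endpoints in at least one bag. Running intersection: for every vertex, the bags containing it form a connected subtree. All three properties hold, so this is a valid tree decomposition of width max|bag| − 1 = 2, and hence tw(G) ≤ 2.

Yes; width 2.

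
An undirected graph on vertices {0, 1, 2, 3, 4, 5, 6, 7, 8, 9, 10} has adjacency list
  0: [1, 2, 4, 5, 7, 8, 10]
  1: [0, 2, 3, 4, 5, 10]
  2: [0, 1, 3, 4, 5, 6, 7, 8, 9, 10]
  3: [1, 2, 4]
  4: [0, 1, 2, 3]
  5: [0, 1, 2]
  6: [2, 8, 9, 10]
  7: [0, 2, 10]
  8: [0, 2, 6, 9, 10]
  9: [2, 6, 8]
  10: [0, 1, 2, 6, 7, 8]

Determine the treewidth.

A width-3 tree decomposition is:
Bags: B1 = {0, 1, 2, 10}  B2 = {0, 1, 2, 5}  B3 = {0, 1, 2, 4}  B4 = {1, 2, 3, 4}  B5 = {0, 2, 8, 10}  B6 = {0, 2, 7, 10}  B7 = {2, 6, 8, 10}  B8 = {2, 6, 8, 9}
Tree: B1–B2, B2–B3, B3–B4, B1–B5, B1–B6, B5–B7, B7–B8
Every bag has size at most 4, so the width is 4 − 1 = 3 and tw(G) ≤ 3. On the other hand G contains the 4-clique {0, 2, 8, 10}. A clique must lie in a single bag of any decomposition, so no decomposition can have width below 3. Therefore the treewidth is 3.

3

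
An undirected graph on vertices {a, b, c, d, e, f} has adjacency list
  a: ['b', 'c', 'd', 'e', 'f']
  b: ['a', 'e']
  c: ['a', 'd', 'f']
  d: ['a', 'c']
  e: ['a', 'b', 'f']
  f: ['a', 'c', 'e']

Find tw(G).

A width-2 tree decomposition is:
Bags: B1 = {a, c, d}  B2 = {a, c, f}  B3 = {a, e, f}  B4 = {a, b, e}
Tree: B1–B2, B2–B3, B3–B4
Each bag holds 3 vertices, so the decomposition has width 2, which upper-bounds the treewidth. On the other hand G contains the 3-clique {a, c, d}. A clique must lie in a single bag of any decomposition, so no decomposition can have width below 2. The upper and lower bounds meet at 2, so that is the treewidth.

2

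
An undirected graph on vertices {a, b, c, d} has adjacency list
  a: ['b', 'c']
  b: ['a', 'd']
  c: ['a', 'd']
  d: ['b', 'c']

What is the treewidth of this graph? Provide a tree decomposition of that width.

Every bag has size at most 3, so the width is 3 − 1 = 2 and tw(G) ≤ 2. Since d–c–a–b–d is a cycle in G, G is not acyclic. Forests are exactly the graphs of treewidth ≤ 1, so tw(G) ≥ 2. The upper and lower bounds meet at 2, so that is the treewidth.

Treewidth 2.
One such decomposition:
Bags: B1 = {a, c, d}  B2 = {a, b, d}
Tree: B1–B2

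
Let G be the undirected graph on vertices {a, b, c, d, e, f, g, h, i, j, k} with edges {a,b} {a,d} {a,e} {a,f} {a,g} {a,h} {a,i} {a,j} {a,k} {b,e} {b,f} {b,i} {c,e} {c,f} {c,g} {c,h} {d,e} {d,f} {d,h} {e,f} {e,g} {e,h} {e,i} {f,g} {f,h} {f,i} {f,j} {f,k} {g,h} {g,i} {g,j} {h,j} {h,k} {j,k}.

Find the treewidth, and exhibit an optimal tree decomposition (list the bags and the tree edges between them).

Treewidth 4.
One optimal decomposition is:
Bags: B1 = {a, f, h, j, k}  B2 = {a, f, g, h, j}  B3 = {a, e, f, g, h}  B4 = {c, e, f, g, h}  B5 = {a, e, f, g, i}  B6 = {a, b, e, f, i}  B7 = {a, d, e, f, h}
Tree: B1–B2, B2–B3, B3–B4, B3–B5, B5–B6, B3–B7

Each bag holds 5 vertices, so the decomposition has width 4, which upper-bounds the treewidth. On the other hand G contains the 5-clique {c, e, f, g, h}. A clique must lie in a single bag of any decomposition, so no decomposition can have width below 4. The upper and lower bounds meet at 4, so that is the treewidth.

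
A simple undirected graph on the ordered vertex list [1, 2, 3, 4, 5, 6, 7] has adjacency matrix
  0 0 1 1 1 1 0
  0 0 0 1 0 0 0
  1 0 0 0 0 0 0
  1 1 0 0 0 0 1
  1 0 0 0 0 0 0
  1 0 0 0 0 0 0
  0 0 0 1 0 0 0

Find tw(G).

A width-1 tree decomposition is:
Bags: B1 = {1, 4}  B2 = {2, 4}  B3 = {1, 6}  B4 = {1, 5}  B5 = {4, 7}  B6 = {1, 3}
Tree: B1–B2, B1–B3, B3–B4, B2–B5, B3–B6
Each bag holds 2 vertices, so the decomposition has width 1, which upper-bounds the treewidth. G has an edge, so its treewidth is at least 1. Hence tw(G) = 1 exactly.

1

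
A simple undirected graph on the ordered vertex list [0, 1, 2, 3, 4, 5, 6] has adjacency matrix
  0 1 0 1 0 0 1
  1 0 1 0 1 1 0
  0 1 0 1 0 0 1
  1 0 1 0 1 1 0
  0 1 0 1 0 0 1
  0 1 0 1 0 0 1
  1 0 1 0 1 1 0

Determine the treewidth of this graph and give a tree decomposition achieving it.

Each bag holds 4 vertices, so the decomposition has width 3, which upper-bounds the treewidth. For the lower bound: the 4 vertex sets {2,3}, {1,4}, {6}, {5} are disjoint, each induces a connected subgraph, and every pair is joined by at least one edge of G. Contracting each set to a single vertex therefore yields K_{4} as a minor, and since treewidth is minor-monotone, tw(G) ≥ tw(K_{4}) = 3. Therefore the treewidth is 3.

Treewidth 3.
One such decomposition:
Bags: B1 = {1, 2, 3, 6}  B2 = {1, 3, 4, 6}  B3 = {1, 3, 5, 6}  B4 = {0, 1, 3, 6}
Tree: B1–B2, B2–B3, B3–B4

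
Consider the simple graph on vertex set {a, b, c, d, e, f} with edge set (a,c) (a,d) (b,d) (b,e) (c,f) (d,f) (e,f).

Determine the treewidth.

A width-2 tree decomposition is:
Bags: B1 = {a, c, d}  B2 = {c, d, f}  B3 = {b, d, f}  B4 = {b, e, f}
Tree: B1–B2, B2–B3, B3–B4
Every bag has size at most 3, so the width is 3 − 1 = 2 and tw(G) ≤ 2. For the lower bound, G contains the cycle a–c–f–d–a, so G is not a forest; only forests have treewidth ≤ 1, hence tw(G) ≥ 2. Hence tw(G) = 2 exactly.

2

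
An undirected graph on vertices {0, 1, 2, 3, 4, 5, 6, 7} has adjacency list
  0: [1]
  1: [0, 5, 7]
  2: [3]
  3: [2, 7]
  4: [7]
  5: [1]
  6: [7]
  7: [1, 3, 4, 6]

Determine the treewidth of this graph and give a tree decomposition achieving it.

Treewidth 1.
One such decomposition:
Bags: B1 = {1, 7}  B2 = {0, 1}  B3 = {6, 7}  B4 = {3, 7}  B5 = {4, 7}  B6 = {1, 5}  B7 = {2, 3}
Tree: B1–B2, B1–B3, B1–B4, B3–B5, B2–B6, B4–B7

Each bag holds 2 vertices, so the decomposition has width 1, which upper-bounds the treewidth. G has an edge, so its treewidth is at least 1. The upper and lower bounds meet at 1, so that is the treewidth.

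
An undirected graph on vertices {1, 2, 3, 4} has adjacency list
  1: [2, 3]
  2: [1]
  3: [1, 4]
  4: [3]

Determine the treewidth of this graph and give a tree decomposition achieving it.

Each bag holds 2 vertices, so the decomposition has width 1, which upper-bounds the treewidth. Any graph with an edge has treewidth ≥ 1, and G has the edge 3–1. Therefore the treewidth is 1.

Treewidth 1.
One such decomposition:
Bags: B1 = {1, 3}  B2 = {1, 2}  B3 = {3, 4}
Tree: B1–B2, B1–B3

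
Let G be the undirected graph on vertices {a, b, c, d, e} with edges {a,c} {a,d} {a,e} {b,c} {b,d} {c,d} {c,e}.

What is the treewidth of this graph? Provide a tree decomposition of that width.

Treewidth 2.
One optimal decomposition is:
Bags: B1 = {a, c, d}  B2 = {a, c, e}  B3 = {b, c, d}
Tree: B1–B2, B1–B3

Every bag has size at most 3, so the width is 3 − 1 = 2 and tw(G) ≤ 2. Conversely, {a, c, d} is a clique of size 3, and the vertices of any clique must share a bag in every tree decomposition; so some bag has ≥ 3 vertices and tw(G) ≥ 2. The upper and lower bounds meet at 2, so that is the treewidth.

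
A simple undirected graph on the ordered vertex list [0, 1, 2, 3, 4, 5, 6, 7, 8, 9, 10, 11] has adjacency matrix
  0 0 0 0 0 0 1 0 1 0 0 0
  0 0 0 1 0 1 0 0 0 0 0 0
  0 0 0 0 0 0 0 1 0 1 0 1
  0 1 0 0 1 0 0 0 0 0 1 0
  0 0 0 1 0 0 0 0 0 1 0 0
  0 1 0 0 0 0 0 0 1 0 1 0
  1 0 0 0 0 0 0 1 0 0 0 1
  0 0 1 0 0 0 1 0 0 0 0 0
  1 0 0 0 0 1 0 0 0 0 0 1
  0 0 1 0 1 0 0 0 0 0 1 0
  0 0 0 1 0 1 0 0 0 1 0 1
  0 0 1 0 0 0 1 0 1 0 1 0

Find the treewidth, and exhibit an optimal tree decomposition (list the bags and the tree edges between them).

The largest bag has 4 vertices, giving width 3; this decomposition certifies tw(G) ≤ 3. For the lower bound: the 4 vertex sets {0,6,7}, {2}, {11}, {5,8,9,10} are disjoint, each induces a connected subgraph, and every pair is joined by at least one edge of G. Contracting each set to a single vertex therefore yields K_{4} as a minor, and since treewidth is minor-monotone, tw(G) ≥ tw(K_{4}) = 3. Therefore the treewidth is 3.

Treewidth 3.
One such decomposition:
Bags: B1 = {0, 2, 6, 7}  B2 = {0, 2, 6, 11}  B3 = {0, 2, 8, 11}  B4 = {2, 8, 9, 11}  B5 = {8, 9, 10, 11}  B6 = {5, 8, 9, 10}  B7 = {4, 5, 9, 10}  B8 = {3, 4, 5, 10}  B9 = {1, 3, 4, 5}
Tree: B1–B2, B2–B3, B3–B4, B4–B5, B5–B6, B6–B7, B7–B8, B8–B9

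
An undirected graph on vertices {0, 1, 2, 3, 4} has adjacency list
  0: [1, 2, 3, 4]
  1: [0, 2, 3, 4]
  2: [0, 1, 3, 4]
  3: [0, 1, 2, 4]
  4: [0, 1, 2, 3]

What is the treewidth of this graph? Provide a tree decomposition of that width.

A single bag containing all 5 vertices is trivially a valid decomposition of width 4. For the lower bound, the 5 vertices {0, 1, 2, 3, 4} are pairwise adjacent, and any tree decomposition puts a clique entirely inside one bag — forcing width ≥ 4. The upper and lower bounds meet at 4, so that is the treewidth.

Treewidth 4.
One such decomposition:
Bags: B1 = {0, 1, 2, 3, 4}
Tree: (single bag)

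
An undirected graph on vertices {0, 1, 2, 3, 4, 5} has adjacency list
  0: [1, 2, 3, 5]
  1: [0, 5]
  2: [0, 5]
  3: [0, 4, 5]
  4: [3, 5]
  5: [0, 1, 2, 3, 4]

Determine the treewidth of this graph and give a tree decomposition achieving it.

The largest bag has 3 vertices, giving width 2; this decomposition certifies tw(G) ≤ 2. For the lower bound, the 3 vertices {0, 1, 5} are pairwise adjacent, and any tree decomposition puts a clique entirely inside one bag — forcing width ≥ 2. The upper and lower bounds meet at 2, so that is the treewidth.

Treewidth 2.
Bags: B1 = {0, 3, 5}  B2 = {0, 1, 5}  B3 = {0, 2, 5}  B4 = {3, 4, 5}
Tree: B1–B2, B2–B3, B1–B4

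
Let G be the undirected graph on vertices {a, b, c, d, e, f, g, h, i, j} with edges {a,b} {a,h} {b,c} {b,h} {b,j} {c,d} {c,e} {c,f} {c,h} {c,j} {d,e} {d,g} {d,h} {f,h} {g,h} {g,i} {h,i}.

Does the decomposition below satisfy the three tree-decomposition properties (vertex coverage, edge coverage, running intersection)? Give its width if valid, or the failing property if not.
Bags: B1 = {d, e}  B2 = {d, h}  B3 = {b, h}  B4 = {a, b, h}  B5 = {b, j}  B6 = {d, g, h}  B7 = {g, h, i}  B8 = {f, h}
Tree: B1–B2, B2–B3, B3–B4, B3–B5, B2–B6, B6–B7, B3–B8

No — vertex c appears in no bag.

A tree decomposition must satisfy three properties: every vertex lies in some bag; for every edge, both endpoints lie together in some bag; and for every vertex, the bags containing it form a connected subtree. Here vertex c appears in no bag, so the decomposition is invalid.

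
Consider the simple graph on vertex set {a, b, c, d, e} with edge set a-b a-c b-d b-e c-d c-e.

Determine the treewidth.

A width-2 tree decomposition is:
Bags: B1 = {b, c, e}  B2 = {a, b, c}  B3 = {b, c, d}
Tree: B1–B2, B2–B3
Each bag holds 3 vertices, so the decomposition has width 2, which upper-bounds the treewidth. Since e–b–a–c–e is a cycle in G, G is not acyclic. Forests are exactly the graphs of treewidth ≤ 1, so tw(G) ≥ 2. Therefore the treewidth is 2.

2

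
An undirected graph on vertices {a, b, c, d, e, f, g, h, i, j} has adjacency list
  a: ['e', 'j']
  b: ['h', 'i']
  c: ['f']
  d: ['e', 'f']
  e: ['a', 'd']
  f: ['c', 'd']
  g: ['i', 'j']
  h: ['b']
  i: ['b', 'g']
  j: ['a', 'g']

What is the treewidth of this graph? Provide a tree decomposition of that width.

Each bag holds 2 vertices, so the decomposition has width 1, which upper-bounds the treewidth. G has an edge, so its treewidth is at least 1. Therefore the treewidth is 1.

Treewidth 1.
Bags: B1 = {b, h}  B2 = {b, i}  B3 = {g, i}  B4 = {g, j}  B5 = {a, j}  B6 = {a, e}  B7 = {d, e}  B8 = {d, f}  B9 = {c, f}
Tree: B1–B2, B2–B3, B3–B4, B4–B5, B5–B6, B6–B7, B7–B8, B8–B9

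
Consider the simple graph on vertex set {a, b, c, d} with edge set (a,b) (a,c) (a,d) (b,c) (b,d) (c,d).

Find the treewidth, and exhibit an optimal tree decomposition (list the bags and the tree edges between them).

Treewidth 3.
One such decomposition:
Bags: B1 = {a, b, c, d}
Tree: (single bag)

With just one bag of size 4, the width is 4 − 1 = 3, so tw(G) ≤ 3. Conversely, {a, b, c, d} is a clique of size 4, and the vertices of any clique must share a bag in every tree decomposition; so some bag has ≥ 4 vertices and tw(G) ≥ 3. Combining the bounds, tw(G) = 3.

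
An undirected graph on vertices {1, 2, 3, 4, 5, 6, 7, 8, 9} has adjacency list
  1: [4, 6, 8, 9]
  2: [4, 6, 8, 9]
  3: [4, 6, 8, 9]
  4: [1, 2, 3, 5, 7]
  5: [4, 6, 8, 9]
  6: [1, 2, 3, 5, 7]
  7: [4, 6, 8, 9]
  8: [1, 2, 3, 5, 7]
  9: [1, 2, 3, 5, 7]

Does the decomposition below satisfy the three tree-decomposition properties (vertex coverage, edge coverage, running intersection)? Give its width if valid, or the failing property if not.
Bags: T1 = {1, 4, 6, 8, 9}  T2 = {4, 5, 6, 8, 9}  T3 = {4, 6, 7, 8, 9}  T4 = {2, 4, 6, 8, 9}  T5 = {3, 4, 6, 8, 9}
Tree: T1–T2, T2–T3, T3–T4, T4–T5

Yes; width 4.

Vertex coverage: the bags together contain {1, 2, 3, 4, 5, 6, 7, 8, 9}, the full vertex set. Edge coverage: each edge of G has both endpoints in at least one bag. Running intersection: for every vertex, the bags containing it form a connected subtree. All three properties hold, so this is a valid tree decomposition of width max|bag| − 1 = 4, and hence tw(G) ≤ 4.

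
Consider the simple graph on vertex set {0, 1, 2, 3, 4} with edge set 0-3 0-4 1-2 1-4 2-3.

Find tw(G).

2

A width-2 tree decomposition is:
Bags: B1 = {0, 2, 3}  B2 = {0, 1, 2}  B3 = {0, 1, 4}
Tree: B1–B2, B2–B3
Every bag has size at most 3, so the width is 3 − 1 = 2 and tw(G) ≤ 2. The edges 0–3–2–1–4–0 form a cycle, so G is not a tree and its treewidth is at least 2. Therefore the treewidth is 2.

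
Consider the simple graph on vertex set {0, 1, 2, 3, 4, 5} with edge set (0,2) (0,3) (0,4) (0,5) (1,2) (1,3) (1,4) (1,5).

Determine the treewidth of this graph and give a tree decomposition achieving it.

Treewidth 2.
Bags: B1 = {0, 1, 4}  B2 = {0, 1, 5}  B3 = {0, 1, 3}  B4 = {0, 1, 2}
Tree: B1–B2, B2–B3, B3–B4

Each bag holds 3 vertices, so the decomposition has width 2, which upper-bounds the treewidth. The edges 4–0–5–1–4 form a cycle, so G is not a tree and its treewidth is at least 2. Hence tw(G) = 2 exactly.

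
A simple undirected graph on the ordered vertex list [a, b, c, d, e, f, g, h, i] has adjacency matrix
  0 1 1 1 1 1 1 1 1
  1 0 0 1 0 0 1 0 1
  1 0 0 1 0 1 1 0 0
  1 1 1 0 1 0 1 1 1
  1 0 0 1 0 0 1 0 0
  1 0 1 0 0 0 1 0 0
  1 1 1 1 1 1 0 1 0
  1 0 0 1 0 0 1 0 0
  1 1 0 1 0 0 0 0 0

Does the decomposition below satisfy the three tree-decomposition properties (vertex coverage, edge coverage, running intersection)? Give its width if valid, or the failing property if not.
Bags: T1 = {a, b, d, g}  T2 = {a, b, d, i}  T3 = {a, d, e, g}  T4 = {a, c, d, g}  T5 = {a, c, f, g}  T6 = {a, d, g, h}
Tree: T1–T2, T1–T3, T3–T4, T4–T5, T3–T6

Checking the three conditions: (i) the bags cover all of {a, b, c, d, e, f, g, h, i}; (ii) for each edge, some bag contains both endpoints; (iii) the bags containing any fixed vertex form a subtree. All hold, so the decomposition is valid with width 4 − 1 = 3.

Yes; width 3.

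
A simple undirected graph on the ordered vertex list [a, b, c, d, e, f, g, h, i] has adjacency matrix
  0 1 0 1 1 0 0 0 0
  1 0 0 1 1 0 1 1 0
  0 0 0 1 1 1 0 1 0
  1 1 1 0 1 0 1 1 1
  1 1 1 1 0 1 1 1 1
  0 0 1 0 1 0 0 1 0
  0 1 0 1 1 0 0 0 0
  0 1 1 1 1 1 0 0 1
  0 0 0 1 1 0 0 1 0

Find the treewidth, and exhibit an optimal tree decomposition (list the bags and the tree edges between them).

Treewidth 3.
One optimal decomposition is:
Bags: B1 = {c, d, e, h}  B2 = {b, d, e, h}  B3 = {a, b, d, e}  B4 = {d, e, h, i}  B5 = {b, d, e, g}  B6 = {c, e, f, h}
Tree: B1–B2, B2–B3, B1–B4, B2–B5, B1–B6

Each bag holds 4 vertices, so the decomposition has width 3, which upper-bounds the treewidth. Conversely, {b, d, e, g} is a clique of size 4, and the vertices of any clique must share a bag in every tree decomposition; so some bag has ≥ 4 vertices and tw(G) ≥ 3. Hence tw(G) = 3 exactly.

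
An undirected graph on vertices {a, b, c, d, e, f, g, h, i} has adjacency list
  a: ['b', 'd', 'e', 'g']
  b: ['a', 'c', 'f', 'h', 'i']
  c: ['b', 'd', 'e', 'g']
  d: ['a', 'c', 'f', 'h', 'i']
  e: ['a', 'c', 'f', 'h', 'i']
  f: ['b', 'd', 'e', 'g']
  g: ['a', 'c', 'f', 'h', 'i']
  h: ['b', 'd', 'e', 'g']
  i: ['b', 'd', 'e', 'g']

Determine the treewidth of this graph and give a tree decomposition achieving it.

Each bag holds 5 vertices, so the decomposition has width 4, which upper-bounds the treewidth. For the lower bound: the 5 vertex sets {g,h}, {c,d}, {b,i}, {e}, {a} are disjoint, each induces a connected subgraph, and every pair is joined by at least one edge of G. Contracting each set to a single vertex therefore yields K_{5} as a minor, and since treewidth is minor-monotone, tw(G) ≥ tw(K_{5}) = 4. Combining the bounds, tw(G) = 4.

Treewidth 4.
One such decomposition:
Bags: B1 = {b, d, e, g, h}  B2 = {b, c, d, e, g}  B3 = {b, d, e, g, i}  B4 = {a, b, d, e, g}  B5 = {b, d, e, f, g}
Tree: B1–B2, B2–B3, B3–B4, B4–B5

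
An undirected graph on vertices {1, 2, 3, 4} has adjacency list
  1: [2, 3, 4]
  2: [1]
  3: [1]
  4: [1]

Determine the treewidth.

A width-1 tree decomposition is:
Bags: B1 = {1, 2}  B2 = {1, 4}  B3 = {1, 3}
Tree: B1–B2, B2–B3
Every bag has size at most 2, so the width is 2 − 1 = 1 and tw(G) ≤ 1. Any graph with an edge has treewidth ≥ 1, and G has the edge 2–1. Hence tw(G) = 1 exactly.

1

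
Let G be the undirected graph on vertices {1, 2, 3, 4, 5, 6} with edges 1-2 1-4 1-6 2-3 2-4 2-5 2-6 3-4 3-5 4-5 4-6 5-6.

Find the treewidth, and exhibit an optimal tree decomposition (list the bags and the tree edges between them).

Treewidth 3.
Bags: B1 = {2, 4, 5, 6}  B2 = {1, 2, 4, 6}  B3 = {2, 3, 4, 5}
Tree: B1–B2, B1–B3

Every bag has size at most 4, so the width is 4 − 1 = 3 and tw(G) ≤ 3. For the lower bound, the 4 vertices {1, 2, 4, 6} are pairwise adjacent, and any tree decomposition puts a clique entirely inside one bag — forcing width ≥ 3. Combining the bounds, tw(G) = 3.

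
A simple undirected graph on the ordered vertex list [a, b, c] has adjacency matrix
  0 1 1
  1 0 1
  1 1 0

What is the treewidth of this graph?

2

A width-2 tree decomposition is:
Bags: B1 = {a, b, c}
Tree: (single bag)
With just one bag of size 3, the width is 3 − 1 = 2, so tw(G) ≤ 2. On the other hand G contains the 3-clique {a, b, c}. A clique must lie in a single bag of any decomposition, so no decomposition can have width below 2. Hence tw(G) = 2 exactly.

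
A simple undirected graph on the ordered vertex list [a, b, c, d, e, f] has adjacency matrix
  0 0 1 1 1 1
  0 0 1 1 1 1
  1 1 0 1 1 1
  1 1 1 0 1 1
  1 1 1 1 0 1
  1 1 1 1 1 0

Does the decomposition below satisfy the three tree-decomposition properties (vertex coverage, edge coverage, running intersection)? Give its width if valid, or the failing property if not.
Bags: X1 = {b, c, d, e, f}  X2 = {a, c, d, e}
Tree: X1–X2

A tree decomposition must satisfy three properties: every vertex lies in some bag; for every edge, both endpoints lie together in some bag; and for every vertex, the bags containing it form a connected subtree. Here edge (f,a) lies in no bag, so the decomposition is invalid.

No — edge (f,a) lies in no bag.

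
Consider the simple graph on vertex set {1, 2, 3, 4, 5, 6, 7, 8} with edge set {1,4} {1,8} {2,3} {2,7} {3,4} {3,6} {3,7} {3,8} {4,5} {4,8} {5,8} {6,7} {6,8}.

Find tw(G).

A width-2 tree decomposition is:
Bags: B1 = {4, 5, 8}  B2 = {3, 4, 8}  B3 = {1, 4, 8}  B4 = {3, 6, 8}  B5 = {3, 6, 7}  B6 = {2, 3, 7}
Tree: B1–B2, B2–B3, B2–B4, B4–B5, B5–B6
Each bag holds 3 vertices, so the decomposition has width 2, which upper-bounds the treewidth. Conversely, {1, 4, 8} is a clique of size 3, and the vertices of any clique must share a bag in every tree decomposition; so some bag has ≥ 3 vertices and tw(G) ≥ 2. Hence tw(G) = 2 exactly.

2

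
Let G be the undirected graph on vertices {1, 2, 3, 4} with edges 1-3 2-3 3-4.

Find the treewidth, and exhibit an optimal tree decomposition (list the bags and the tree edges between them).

Treewidth 1.
One optimal decomposition is:
Bags: B1 = {3, 4}  B2 = {1, 3}  B3 = {2, 3}
Tree: B1–B2, B1–B3

The largest bag has 2 vertices, giving width 1; this decomposition certifies tw(G) ≤ 1. Since G has at least one edge (e.g. 4–3), it is not an edgeless graph, so tw(G) ≥ 1. Combining the bounds, tw(G) = 1.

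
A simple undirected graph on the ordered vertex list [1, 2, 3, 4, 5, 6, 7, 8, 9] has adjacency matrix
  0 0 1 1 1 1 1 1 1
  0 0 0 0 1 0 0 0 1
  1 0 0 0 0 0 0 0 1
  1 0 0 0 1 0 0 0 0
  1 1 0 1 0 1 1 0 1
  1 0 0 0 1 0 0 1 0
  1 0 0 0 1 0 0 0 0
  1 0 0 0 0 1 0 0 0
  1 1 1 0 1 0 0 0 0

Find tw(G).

A width-2 tree decomposition is:
Bags: B1 = {1, 5, 9}  B2 = {1, 5, 7}  B3 = {2, 5, 9}  B4 = {1, 5, 6}  B5 = {1, 6, 8}  B6 = {1, 4, 5}  B7 = {1, 3, 9}
Tree: B1–B2, B1–B3, B1–B4, B4–B5, B2–B6, B1–B7
Each bag holds 3 vertices, so the decomposition has width 2, which upper-bounds the treewidth. For the lower bound, the 3 vertices {1, 6, 8} are pairwise adjacent, and any tree decomposition puts a clique entirely inside one bag — forcing width ≥ 2. Hence tw(G) = 2 exactly.

2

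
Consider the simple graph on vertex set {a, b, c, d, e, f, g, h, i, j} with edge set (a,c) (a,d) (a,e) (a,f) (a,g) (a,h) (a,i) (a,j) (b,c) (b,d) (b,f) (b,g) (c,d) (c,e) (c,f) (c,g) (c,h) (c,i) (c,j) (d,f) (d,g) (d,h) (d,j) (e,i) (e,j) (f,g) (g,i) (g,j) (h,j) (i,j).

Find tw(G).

A width-4 tree decomposition is:
Bags: B1 = {a, c, d, g, j}  B2 = {a, c, g, i, j}  B3 = {a, c, d, f, g}  B4 = {b, c, d, f, g}  B5 = {a, c, d, h, j}  B6 = {a, c, e, i, j}
Tree: B1–B2, B1–B3, B3–B4, B1–B5, B2–B6
The largest bag has 5 vertices, giving width 4; this decomposition certifies tw(G) ≤ 4. Conversely, {a, c, d, g, j} is a clique of size 5, and the vertices of any clique must share a bag in every tree decomposition; so some bag has ≥ 5 vertices and tw(G) ≥ 4. Combining the bounds, tw(G) = 4.

4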